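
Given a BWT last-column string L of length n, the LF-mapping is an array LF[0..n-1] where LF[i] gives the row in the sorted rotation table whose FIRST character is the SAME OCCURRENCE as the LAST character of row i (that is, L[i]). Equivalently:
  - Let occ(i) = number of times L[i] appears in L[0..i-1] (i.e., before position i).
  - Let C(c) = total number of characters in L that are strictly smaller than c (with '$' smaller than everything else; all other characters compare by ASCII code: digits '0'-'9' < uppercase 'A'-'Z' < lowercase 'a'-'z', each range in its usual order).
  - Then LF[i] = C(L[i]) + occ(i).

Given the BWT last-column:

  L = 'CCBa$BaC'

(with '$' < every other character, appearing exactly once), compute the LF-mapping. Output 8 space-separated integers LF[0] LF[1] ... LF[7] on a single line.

Answer: 3 4 1 6 0 2 7 5

Derivation:
Char counts: '$':1, 'B':2, 'C':3, 'a':2
C (first-col start): C('$')=0, C('B')=1, C('C')=3, C('a')=6
L[0]='C': occ=0, LF[0]=C('C')+0=3+0=3
L[1]='C': occ=1, LF[1]=C('C')+1=3+1=4
L[2]='B': occ=0, LF[2]=C('B')+0=1+0=1
L[3]='a': occ=0, LF[3]=C('a')+0=6+0=6
L[4]='$': occ=0, LF[4]=C('$')+0=0+0=0
L[5]='B': occ=1, LF[5]=C('B')+1=1+1=2
L[6]='a': occ=1, LF[6]=C('a')+1=6+1=7
L[7]='C': occ=2, LF[7]=C('C')+2=3+2=5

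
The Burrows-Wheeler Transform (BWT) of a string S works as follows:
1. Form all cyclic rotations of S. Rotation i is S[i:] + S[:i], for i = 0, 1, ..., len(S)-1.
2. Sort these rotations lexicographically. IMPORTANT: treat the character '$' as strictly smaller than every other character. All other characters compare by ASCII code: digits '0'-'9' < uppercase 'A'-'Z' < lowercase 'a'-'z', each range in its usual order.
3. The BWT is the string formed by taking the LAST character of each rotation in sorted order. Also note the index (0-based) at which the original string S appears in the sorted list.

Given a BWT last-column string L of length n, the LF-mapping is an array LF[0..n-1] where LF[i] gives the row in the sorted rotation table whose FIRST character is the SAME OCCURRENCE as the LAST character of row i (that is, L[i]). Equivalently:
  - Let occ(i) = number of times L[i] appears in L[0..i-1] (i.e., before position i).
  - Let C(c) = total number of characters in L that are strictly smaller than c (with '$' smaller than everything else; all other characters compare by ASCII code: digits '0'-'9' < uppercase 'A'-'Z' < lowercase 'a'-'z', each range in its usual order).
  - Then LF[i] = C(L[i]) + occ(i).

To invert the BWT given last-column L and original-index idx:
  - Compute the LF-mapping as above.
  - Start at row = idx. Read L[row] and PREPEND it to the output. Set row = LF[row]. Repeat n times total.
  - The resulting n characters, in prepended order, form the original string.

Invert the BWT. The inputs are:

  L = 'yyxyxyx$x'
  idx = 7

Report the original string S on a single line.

LF mapping: 5 6 1 7 2 8 3 0 4
Walk LF starting at row 7, prepending L[row]:
  step 1: row=7, L[7]='$', prepend. Next row=LF[7]=0
  step 2: row=0, L[0]='y', prepend. Next row=LF[0]=5
  step 3: row=5, L[5]='y', prepend. Next row=LF[5]=8
  step 4: row=8, L[8]='x', prepend. Next row=LF[8]=4
  step 5: row=4, L[4]='x', prepend. Next row=LF[4]=2
  step 6: row=2, L[2]='x', prepend. Next row=LF[2]=1
  step 7: row=1, L[1]='y', prepend. Next row=LF[1]=6
  step 8: row=6, L[6]='x', prepend. Next row=LF[6]=3
  step 9: row=3, L[3]='y', prepend. Next row=LF[3]=7
Reversed output: yxyxxxyy$

Answer: yxyxxxyy$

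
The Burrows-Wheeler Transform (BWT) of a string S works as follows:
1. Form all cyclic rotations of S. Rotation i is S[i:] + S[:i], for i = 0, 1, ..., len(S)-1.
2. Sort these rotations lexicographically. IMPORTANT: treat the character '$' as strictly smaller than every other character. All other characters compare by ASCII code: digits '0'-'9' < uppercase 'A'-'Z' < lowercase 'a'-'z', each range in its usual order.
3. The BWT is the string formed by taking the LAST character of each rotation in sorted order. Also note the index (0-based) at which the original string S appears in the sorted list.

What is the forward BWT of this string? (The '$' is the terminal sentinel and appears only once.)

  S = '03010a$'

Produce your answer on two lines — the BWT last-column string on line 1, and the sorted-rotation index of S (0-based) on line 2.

Answer: a3$1000
2

Derivation:
All 7 rotations (rotation i = S[i:]+S[:i]):
  rot[0] = 03010a$
  rot[1] = 3010a$0
  rot[2] = 010a$03
  rot[3] = 10a$030
  rot[4] = 0a$0301
  rot[5] = a$03010
  rot[6] = $03010a
Sorted (with $ < everything):
  sorted[0] = $03010a  (last char: 'a')
  sorted[1] = 010a$03  (last char: '3')
  sorted[2] = 03010a$  (last char: '$')
  sorted[3] = 0a$0301  (last char: '1')
  sorted[4] = 10a$030  (last char: '0')
  sorted[5] = 3010a$0  (last char: '0')
  sorted[6] = a$03010  (last char: '0')
Last column: a3$1000
Original string S is at sorted index 2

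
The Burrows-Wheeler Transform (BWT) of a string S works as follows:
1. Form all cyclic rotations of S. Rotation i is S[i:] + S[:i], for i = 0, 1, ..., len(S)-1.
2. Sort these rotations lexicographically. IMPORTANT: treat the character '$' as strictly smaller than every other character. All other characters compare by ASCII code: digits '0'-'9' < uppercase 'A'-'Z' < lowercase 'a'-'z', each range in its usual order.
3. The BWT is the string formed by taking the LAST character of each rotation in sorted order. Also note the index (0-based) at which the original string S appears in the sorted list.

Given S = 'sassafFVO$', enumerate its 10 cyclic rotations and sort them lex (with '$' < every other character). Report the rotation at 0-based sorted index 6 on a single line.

Answer: fFVO$sassa

Derivation:
All 10 rotations (rotation i = S[i:]+S[:i]):
  rot[0] = sassafFVO$
  rot[1] = assafFVO$s
  rot[2] = ssafFVO$sa
  rot[3] = safFVO$sas
  rot[4] = afFVO$sass
  rot[5] = fFVO$sassa
  rot[6] = FVO$sassaf
  rot[7] = VO$sassafF
  rot[8] = O$sassafFV
  rot[9] = $sassafFVO
Sorted (with $ < everything):
  sorted[0] = $sassafFVO
  sorted[1] = FVO$sassaf
  sorted[2] = O$sassafFV
  sorted[3] = VO$sassafF
  sorted[4] = afFVO$sass
  sorted[5] = assafFVO$s
  sorted[6] = fFVO$sassa
  sorted[7] = safFVO$sas
  sorted[8] = sassafFVO$
  sorted[9] = ssafFVO$sa
sorted[6] = fFVO$sassa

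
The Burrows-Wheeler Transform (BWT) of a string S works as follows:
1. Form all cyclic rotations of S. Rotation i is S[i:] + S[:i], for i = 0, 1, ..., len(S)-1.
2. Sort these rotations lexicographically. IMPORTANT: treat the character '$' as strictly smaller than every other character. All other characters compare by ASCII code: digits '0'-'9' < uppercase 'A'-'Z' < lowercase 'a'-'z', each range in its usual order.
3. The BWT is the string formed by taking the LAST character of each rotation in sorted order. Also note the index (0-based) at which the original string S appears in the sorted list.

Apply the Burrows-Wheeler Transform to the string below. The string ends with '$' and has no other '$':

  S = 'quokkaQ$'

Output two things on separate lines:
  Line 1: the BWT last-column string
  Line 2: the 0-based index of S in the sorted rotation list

Answer: Qakkou$q
6

Derivation:
All 8 rotations (rotation i = S[i:]+S[:i]):
  rot[0] = quokkaQ$
  rot[1] = uokkaQ$q
  rot[2] = okkaQ$qu
  rot[3] = kkaQ$quo
  rot[4] = kaQ$quok
  rot[5] = aQ$quokk
  rot[6] = Q$quokka
  rot[7] = $quokkaQ
Sorted (with $ < everything):
  sorted[0] = $quokkaQ  (last char: 'Q')
  sorted[1] = Q$quokka  (last char: 'a')
  sorted[2] = aQ$quokk  (last char: 'k')
  sorted[3] = kaQ$quok  (last char: 'k')
  sorted[4] = kkaQ$quo  (last char: 'o')
  sorted[5] = okkaQ$qu  (last char: 'u')
  sorted[6] = quokkaQ$  (last char: '$')
  sorted[7] = uokkaQ$q  (last char: 'q')
Last column: Qakkou$q
Original string S is at sorted index 6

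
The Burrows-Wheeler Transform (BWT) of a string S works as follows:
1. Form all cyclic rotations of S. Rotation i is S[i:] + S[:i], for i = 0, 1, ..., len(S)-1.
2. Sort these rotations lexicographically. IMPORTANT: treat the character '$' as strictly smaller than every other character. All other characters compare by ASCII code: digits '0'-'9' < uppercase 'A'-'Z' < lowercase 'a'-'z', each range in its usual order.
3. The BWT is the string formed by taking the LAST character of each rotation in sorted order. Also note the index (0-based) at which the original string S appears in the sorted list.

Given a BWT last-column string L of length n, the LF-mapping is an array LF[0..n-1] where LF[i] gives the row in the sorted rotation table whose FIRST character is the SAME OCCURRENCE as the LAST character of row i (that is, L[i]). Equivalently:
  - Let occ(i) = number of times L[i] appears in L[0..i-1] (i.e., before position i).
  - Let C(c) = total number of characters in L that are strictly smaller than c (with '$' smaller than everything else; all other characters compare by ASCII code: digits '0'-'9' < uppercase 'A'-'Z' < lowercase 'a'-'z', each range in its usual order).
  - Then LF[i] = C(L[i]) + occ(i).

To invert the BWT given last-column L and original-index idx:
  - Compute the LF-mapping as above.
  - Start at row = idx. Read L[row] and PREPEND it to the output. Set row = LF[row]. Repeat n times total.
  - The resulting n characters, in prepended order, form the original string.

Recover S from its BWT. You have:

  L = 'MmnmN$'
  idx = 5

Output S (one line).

LF mapping: 1 3 5 4 2 0
Walk LF starting at row 5, prepending L[row]:
  step 1: row=5, L[5]='$', prepend. Next row=LF[5]=0
  step 2: row=0, L[0]='M', prepend. Next row=LF[0]=1
  step 3: row=1, L[1]='m', prepend. Next row=LF[1]=3
  step 4: row=3, L[3]='m', prepend. Next row=LF[3]=4
  step 5: row=4, L[4]='N', prepend. Next row=LF[4]=2
  step 6: row=2, L[2]='n', prepend. Next row=LF[2]=5
Reversed output: nNmmM$

Answer: nNmmM$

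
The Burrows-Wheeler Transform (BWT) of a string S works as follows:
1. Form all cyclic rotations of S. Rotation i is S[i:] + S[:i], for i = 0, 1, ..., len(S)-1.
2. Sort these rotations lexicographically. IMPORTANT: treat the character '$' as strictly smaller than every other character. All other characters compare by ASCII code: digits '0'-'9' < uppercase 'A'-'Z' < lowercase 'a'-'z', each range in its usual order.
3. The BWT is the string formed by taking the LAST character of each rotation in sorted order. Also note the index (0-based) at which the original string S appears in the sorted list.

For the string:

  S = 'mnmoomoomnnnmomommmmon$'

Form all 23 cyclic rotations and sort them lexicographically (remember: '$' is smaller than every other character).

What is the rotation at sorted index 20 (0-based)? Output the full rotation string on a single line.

Answer: on$mnmoomoomnnnmomommmm

Derivation:
All 23 rotations (rotation i = S[i:]+S[:i]):
  rot[0] = mnmoomoomnnnmomommmmon$
  rot[1] = nmoomoomnnnmomommmmon$m
  rot[2] = moomoomnnnmomommmmon$mn
  rot[3] = oomoomnnnmomommmmon$mnm
  rot[4] = omoomnnnmomommmmon$mnmo
  rot[5] = moomnnnmomommmmon$mnmoo
  rot[6] = oomnnnmomommmmon$mnmoom
  rot[7] = omnnnmomommmmon$mnmoomo
  rot[8] = mnnnmomommmmon$mnmoomoo
  rot[9] = nnnmomommmmon$mnmoomoom
  rot[10] = nnmomommmmon$mnmoomoomn
  rot[11] = nmomommmmon$mnmoomoomnn
  rot[12] = momommmmon$mnmoomoomnnn
  rot[13] = omommmmon$mnmoomoomnnnm
  rot[14] = mommmmon$mnmoomoomnnnmo
  rot[15] = ommmmon$mnmoomoomnnnmom
  rot[16] = mmmmon$mnmoomoomnnnmomo
  rot[17] = mmmon$mnmoomoomnnnmomom
  rot[18] = mmon$mnmoomoomnnnmomomm
  rot[19] = mon$mnmoomoomnnnmomommm
  rot[20] = on$mnmoomoomnnnmomommmm
  rot[21] = n$mnmoomoomnnnmomommmmo
  rot[22] = $mnmoomoomnnnmomommmmon
Sorted (with $ < everything):
  sorted[0] = $mnmoomoomnnnmomommmmon
  sorted[1] = mmmmon$mnmoomoomnnnmomo
  sorted[2] = mmmon$mnmoomoomnnnmomom
  sorted[3] = mmon$mnmoomoomnnnmomomm
  sorted[4] = mnmoomoomnnnmomommmmon$
  sorted[5] = mnnnmomommmmon$mnmoomoo
  sorted[6] = mommmmon$mnmoomoomnnnmo
  sorted[7] = momommmmon$mnmoomoomnnn
  sorted[8] = mon$mnmoomoomnnnmomommm
  sorted[9] = moomnnnmomommmmon$mnmoo
  sorted[10] = moomoomnnnmomommmmon$mn
  sorted[11] = n$mnmoomoomnnnmomommmmo
  sorted[12] = nmomommmmon$mnmoomoomnn
  sorted[13] = nmoomoomnnnmomommmmon$m
  sorted[14] = nnmomommmmon$mnmoomoomn
  sorted[15] = nnnmomommmmon$mnmoomoom
  sorted[16] = ommmmon$mnmoomoomnnnmom
  sorted[17] = omnnnmomommmmon$mnmoomo
  sorted[18] = omommmmon$mnmoomoomnnnm
  sorted[19] = omoomnnnmomommmmon$mnmo
  sorted[20] = on$mnmoomoomnnnmomommmm
  sorted[21] = oomnnnmomommmmon$mnmoom
  sorted[22] = oomoomnnnmomommmmon$mnm
sorted[20] = on$mnmoomoomnnnmomommmm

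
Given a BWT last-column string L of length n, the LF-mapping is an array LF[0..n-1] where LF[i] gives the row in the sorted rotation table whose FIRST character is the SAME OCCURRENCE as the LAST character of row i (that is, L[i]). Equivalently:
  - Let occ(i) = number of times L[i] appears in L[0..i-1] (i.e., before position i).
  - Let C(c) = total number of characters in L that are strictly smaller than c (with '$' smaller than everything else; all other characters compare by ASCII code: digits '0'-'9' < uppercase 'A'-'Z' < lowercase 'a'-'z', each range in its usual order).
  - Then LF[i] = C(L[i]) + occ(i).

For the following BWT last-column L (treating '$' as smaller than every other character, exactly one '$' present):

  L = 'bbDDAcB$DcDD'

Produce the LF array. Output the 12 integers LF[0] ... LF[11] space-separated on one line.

Answer: 8 9 3 4 1 10 2 0 5 11 6 7

Derivation:
Char counts: '$':1, 'A':1, 'B':1, 'D':5, 'b':2, 'c':2
C (first-col start): C('$')=0, C('A')=1, C('B')=2, C('D')=3, C('b')=8, C('c')=10
L[0]='b': occ=0, LF[0]=C('b')+0=8+0=8
L[1]='b': occ=1, LF[1]=C('b')+1=8+1=9
L[2]='D': occ=0, LF[2]=C('D')+0=3+0=3
L[3]='D': occ=1, LF[3]=C('D')+1=3+1=4
L[4]='A': occ=0, LF[4]=C('A')+0=1+0=1
L[5]='c': occ=0, LF[5]=C('c')+0=10+0=10
L[6]='B': occ=0, LF[6]=C('B')+0=2+0=2
L[7]='$': occ=0, LF[7]=C('$')+0=0+0=0
L[8]='D': occ=2, LF[8]=C('D')+2=3+2=5
L[9]='c': occ=1, LF[9]=C('c')+1=10+1=11
L[10]='D': occ=3, LF[10]=C('D')+3=3+3=6
L[11]='D': occ=4, LF[11]=C('D')+4=3+4=7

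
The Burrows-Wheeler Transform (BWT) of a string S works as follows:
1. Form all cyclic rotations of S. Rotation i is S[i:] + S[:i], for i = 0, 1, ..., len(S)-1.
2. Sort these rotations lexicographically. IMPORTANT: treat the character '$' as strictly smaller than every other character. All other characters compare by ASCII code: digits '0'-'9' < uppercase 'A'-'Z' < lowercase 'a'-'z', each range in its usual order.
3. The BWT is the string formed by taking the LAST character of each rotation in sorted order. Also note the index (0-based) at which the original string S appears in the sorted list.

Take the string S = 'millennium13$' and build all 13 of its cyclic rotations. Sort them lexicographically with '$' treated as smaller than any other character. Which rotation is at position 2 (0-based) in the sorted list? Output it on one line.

All 13 rotations (rotation i = S[i:]+S[:i]):
  rot[0] = millennium13$
  rot[1] = illennium13$m
  rot[2] = llennium13$mi
  rot[3] = lennium13$mil
  rot[4] = ennium13$mill
  rot[5] = nnium13$mille
  rot[6] = nium13$millen
  rot[7] = ium13$millenn
  rot[8] = um13$millenni
  rot[9] = m13$millenniu
  rot[10] = 13$millennium
  rot[11] = 3$millennium1
  rot[12] = $millennium13
Sorted (with $ < everything):
  sorted[0] = $millennium13
  sorted[1] = 13$millennium
  sorted[2] = 3$millennium1
  sorted[3] = ennium13$mill
  sorted[4] = illennium13$m
  sorted[5] = ium13$millenn
  sorted[6] = lennium13$mil
  sorted[7] = llennium13$mi
  sorted[8] = m13$millenniu
  sorted[9] = millennium13$
  sorted[10] = nium13$millen
  sorted[11] = nnium13$mille
  sorted[12] = um13$millenni
sorted[2] = 3$millennium1

Answer: 3$millennium1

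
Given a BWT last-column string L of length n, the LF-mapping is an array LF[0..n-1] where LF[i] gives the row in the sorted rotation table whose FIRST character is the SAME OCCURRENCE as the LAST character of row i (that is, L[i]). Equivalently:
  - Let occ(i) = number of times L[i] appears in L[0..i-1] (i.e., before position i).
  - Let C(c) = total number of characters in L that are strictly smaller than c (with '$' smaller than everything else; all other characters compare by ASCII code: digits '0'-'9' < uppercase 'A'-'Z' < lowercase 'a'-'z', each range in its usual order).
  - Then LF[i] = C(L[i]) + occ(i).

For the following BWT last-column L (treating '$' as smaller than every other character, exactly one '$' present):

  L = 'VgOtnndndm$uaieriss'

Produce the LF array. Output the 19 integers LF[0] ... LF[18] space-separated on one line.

Answer: 2 7 1 17 11 12 4 13 5 10 0 18 3 8 6 14 9 15 16

Derivation:
Char counts: '$':1, 'O':1, 'V':1, 'a':1, 'd':2, 'e':1, 'g':1, 'i':2, 'm':1, 'n':3, 'r':1, 's':2, 't':1, 'u':1
C (first-col start): C('$')=0, C('O')=1, C('V')=2, C('a')=3, C('d')=4, C('e')=6, C('g')=7, C('i')=8, C('m')=10, C('n')=11, C('r')=14, C('s')=15, C('t')=17, C('u')=18
L[0]='V': occ=0, LF[0]=C('V')+0=2+0=2
L[1]='g': occ=0, LF[1]=C('g')+0=7+0=7
L[2]='O': occ=0, LF[2]=C('O')+0=1+0=1
L[3]='t': occ=0, LF[3]=C('t')+0=17+0=17
L[4]='n': occ=0, LF[4]=C('n')+0=11+0=11
L[5]='n': occ=1, LF[5]=C('n')+1=11+1=12
L[6]='d': occ=0, LF[6]=C('d')+0=4+0=4
L[7]='n': occ=2, LF[7]=C('n')+2=11+2=13
L[8]='d': occ=1, LF[8]=C('d')+1=4+1=5
L[9]='m': occ=0, LF[9]=C('m')+0=10+0=10
L[10]='$': occ=0, LF[10]=C('$')+0=0+0=0
L[11]='u': occ=0, LF[11]=C('u')+0=18+0=18
L[12]='a': occ=0, LF[12]=C('a')+0=3+0=3
L[13]='i': occ=0, LF[13]=C('i')+0=8+0=8
L[14]='e': occ=0, LF[14]=C('e')+0=6+0=6
L[15]='r': occ=0, LF[15]=C('r')+0=14+0=14
L[16]='i': occ=1, LF[16]=C('i')+1=8+1=9
L[17]='s': occ=0, LF[17]=C('s')+0=15+0=15
L[18]='s': occ=1, LF[18]=C('s')+1=15+1=16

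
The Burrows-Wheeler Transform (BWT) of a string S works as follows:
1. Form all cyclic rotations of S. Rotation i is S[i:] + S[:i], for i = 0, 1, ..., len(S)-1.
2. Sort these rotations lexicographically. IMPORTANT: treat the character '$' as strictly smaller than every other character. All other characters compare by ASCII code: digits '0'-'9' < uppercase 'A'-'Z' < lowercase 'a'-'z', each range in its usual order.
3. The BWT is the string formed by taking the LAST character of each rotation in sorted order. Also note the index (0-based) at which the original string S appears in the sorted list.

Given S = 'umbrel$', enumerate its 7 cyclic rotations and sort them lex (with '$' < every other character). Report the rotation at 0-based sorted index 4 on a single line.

All 7 rotations (rotation i = S[i:]+S[:i]):
  rot[0] = umbrel$
  rot[1] = mbrel$u
  rot[2] = brel$um
  rot[3] = rel$umb
  rot[4] = el$umbr
  rot[5] = l$umbre
  rot[6] = $umbrel
Sorted (with $ < everything):
  sorted[0] = $umbrel
  sorted[1] = brel$um
  sorted[2] = el$umbr
  sorted[3] = l$umbre
  sorted[4] = mbrel$u
  sorted[5] = rel$umb
  sorted[6] = umbrel$
sorted[4] = mbrel$u

Answer: mbrel$u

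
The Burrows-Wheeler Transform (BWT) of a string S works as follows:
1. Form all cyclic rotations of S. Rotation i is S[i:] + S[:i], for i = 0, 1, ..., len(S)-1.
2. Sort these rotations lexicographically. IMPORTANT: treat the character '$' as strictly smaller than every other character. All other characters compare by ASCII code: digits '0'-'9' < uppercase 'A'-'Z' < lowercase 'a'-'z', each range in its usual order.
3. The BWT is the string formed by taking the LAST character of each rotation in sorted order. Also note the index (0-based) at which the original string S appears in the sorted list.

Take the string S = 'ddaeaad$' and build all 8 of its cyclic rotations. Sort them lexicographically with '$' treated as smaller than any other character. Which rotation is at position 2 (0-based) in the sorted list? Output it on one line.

Answer: ad$ddaea

Derivation:
All 8 rotations (rotation i = S[i:]+S[:i]):
  rot[0] = ddaeaad$
  rot[1] = daeaad$d
  rot[2] = aeaad$dd
  rot[3] = eaad$dda
  rot[4] = aad$ddae
  rot[5] = ad$ddaea
  rot[6] = d$ddaeaa
  rot[7] = $ddaeaad
Sorted (with $ < everything):
  sorted[0] = $ddaeaad
  sorted[1] = aad$ddae
  sorted[2] = ad$ddaea
  sorted[3] = aeaad$dd
  sorted[4] = d$ddaeaa
  sorted[5] = daeaad$d
  sorted[6] = ddaeaad$
  sorted[7] = eaad$dda
sorted[2] = ad$ddaea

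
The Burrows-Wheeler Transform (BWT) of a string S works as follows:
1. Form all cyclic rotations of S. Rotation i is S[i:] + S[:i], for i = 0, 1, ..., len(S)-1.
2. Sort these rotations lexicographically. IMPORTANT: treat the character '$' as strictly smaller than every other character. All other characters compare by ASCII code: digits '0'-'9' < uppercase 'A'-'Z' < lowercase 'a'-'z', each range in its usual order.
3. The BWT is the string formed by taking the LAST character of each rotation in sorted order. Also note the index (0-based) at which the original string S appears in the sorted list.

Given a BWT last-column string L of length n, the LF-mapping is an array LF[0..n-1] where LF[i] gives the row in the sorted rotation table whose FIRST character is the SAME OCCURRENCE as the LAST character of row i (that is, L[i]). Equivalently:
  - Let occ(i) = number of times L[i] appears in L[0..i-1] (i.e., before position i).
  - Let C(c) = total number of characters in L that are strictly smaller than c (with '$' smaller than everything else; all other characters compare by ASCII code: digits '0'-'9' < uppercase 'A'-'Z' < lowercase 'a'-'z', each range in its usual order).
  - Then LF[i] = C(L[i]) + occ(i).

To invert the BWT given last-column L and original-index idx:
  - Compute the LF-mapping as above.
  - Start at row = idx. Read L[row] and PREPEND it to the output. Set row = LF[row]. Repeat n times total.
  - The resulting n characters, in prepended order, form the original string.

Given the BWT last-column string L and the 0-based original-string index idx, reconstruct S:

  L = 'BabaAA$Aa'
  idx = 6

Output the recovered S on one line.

Answer: aAabAaAB$

Derivation:
LF mapping: 4 5 8 6 1 2 0 3 7
Walk LF starting at row 6, prepending L[row]:
  step 1: row=6, L[6]='$', prepend. Next row=LF[6]=0
  step 2: row=0, L[0]='B', prepend. Next row=LF[0]=4
  step 3: row=4, L[4]='A', prepend. Next row=LF[4]=1
  step 4: row=1, L[1]='a', prepend. Next row=LF[1]=5
  step 5: row=5, L[5]='A', prepend. Next row=LF[5]=2
  step 6: row=2, L[2]='b', prepend. Next row=LF[2]=8
  step 7: row=8, L[8]='a', prepend. Next row=LF[8]=7
  step 8: row=7, L[7]='A', prepend. Next row=LF[7]=3
  step 9: row=3, L[3]='a', prepend. Next row=LF[3]=6
Reversed output: aAabAaAB$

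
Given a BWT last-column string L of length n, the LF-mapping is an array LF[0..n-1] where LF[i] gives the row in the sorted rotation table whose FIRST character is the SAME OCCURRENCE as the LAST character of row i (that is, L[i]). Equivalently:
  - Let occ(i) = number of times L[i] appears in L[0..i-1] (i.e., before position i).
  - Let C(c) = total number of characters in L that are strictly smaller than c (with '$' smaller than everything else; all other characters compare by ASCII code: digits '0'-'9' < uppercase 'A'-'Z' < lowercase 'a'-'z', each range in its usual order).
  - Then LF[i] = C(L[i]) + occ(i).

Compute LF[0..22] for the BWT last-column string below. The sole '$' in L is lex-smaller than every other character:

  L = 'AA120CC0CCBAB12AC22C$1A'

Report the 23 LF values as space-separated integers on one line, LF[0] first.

Answer: 10 11 3 6 1 17 18 2 19 20 15 12 16 4 7 13 21 8 9 22 0 5 14

Derivation:
Char counts: '$':1, '0':2, '1':3, '2':4, 'A':5, 'B':2, 'C':6
C (first-col start): C('$')=0, C('0')=1, C('1')=3, C('2')=6, C('A')=10, C('B')=15, C('C')=17
L[0]='A': occ=0, LF[0]=C('A')+0=10+0=10
L[1]='A': occ=1, LF[1]=C('A')+1=10+1=11
L[2]='1': occ=0, LF[2]=C('1')+0=3+0=3
L[3]='2': occ=0, LF[3]=C('2')+0=6+0=6
L[4]='0': occ=0, LF[4]=C('0')+0=1+0=1
L[5]='C': occ=0, LF[5]=C('C')+0=17+0=17
L[6]='C': occ=1, LF[6]=C('C')+1=17+1=18
L[7]='0': occ=1, LF[7]=C('0')+1=1+1=2
L[8]='C': occ=2, LF[8]=C('C')+2=17+2=19
L[9]='C': occ=3, LF[9]=C('C')+3=17+3=20
L[10]='B': occ=0, LF[10]=C('B')+0=15+0=15
L[11]='A': occ=2, LF[11]=C('A')+2=10+2=12
L[12]='B': occ=1, LF[12]=C('B')+1=15+1=16
L[13]='1': occ=1, LF[13]=C('1')+1=3+1=4
L[14]='2': occ=1, LF[14]=C('2')+1=6+1=7
L[15]='A': occ=3, LF[15]=C('A')+3=10+3=13
L[16]='C': occ=4, LF[16]=C('C')+4=17+4=21
L[17]='2': occ=2, LF[17]=C('2')+2=6+2=8
L[18]='2': occ=3, LF[18]=C('2')+3=6+3=9
L[19]='C': occ=5, LF[19]=C('C')+5=17+5=22
L[20]='$': occ=0, LF[20]=C('$')+0=0+0=0
L[21]='1': occ=2, LF[21]=C('1')+2=3+2=5
L[22]='A': occ=4, LF[22]=C('A')+4=10+4=14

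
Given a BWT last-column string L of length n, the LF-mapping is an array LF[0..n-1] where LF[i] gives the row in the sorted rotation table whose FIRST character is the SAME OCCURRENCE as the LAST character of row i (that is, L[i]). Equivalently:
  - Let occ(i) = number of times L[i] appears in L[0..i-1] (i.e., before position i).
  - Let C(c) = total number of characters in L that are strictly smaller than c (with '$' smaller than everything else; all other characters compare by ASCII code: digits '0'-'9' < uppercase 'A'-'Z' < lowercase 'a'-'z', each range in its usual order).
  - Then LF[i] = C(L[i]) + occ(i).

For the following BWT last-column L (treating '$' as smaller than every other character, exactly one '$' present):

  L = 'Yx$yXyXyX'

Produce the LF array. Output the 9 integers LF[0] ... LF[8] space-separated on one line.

Answer: 4 5 0 6 1 7 2 8 3

Derivation:
Char counts: '$':1, 'X':3, 'Y':1, 'x':1, 'y':3
C (first-col start): C('$')=0, C('X')=1, C('Y')=4, C('x')=5, C('y')=6
L[0]='Y': occ=0, LF[0]=C('Y')+0=4+0=4
L[1]='x': occ=0, LF[1]=C('x')+0=5+0=5
L[2]='$': occ=0, LF[2]=C('$')+0=0+0=0
L[3]='y': occ=0, LF[3]=C('y')+0=6+0=6
L[4]='X': occ=0, LF[4]=C('X')+0=1+0=1
L[5]='y': occ=1, LF[5]=C('y')+1=6+1=7
L[6]='X': occ=1, LF[6]=C('X')+1=1+1=2
L[7]='y': occ=2, LF[7]=C('y')+2=6+2=8
L[8]='X': occ=2, LF[8]=C('X')+2=1+2=3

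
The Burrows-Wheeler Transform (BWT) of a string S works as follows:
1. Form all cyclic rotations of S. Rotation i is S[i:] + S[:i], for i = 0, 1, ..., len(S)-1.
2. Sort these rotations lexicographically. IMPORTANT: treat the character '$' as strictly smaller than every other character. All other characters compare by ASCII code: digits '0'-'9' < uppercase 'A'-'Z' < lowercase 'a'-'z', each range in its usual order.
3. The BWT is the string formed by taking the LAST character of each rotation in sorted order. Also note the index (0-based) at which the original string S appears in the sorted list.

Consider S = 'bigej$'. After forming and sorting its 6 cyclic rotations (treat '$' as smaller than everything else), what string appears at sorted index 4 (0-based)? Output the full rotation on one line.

All 6 rotations (rotation i = S[i:]+S[:i]):
  rot[0] = bigej$
  rot[1] = igej$b
  rot[2] = gej$bi
  rot[3] = ej$big
  rot[4] = j$bige
  rot[5] = $bigej
Sorted (with $ < everything):
  sorted[0] = $bigej
  sorted[1] = bigej$
  sorted[2] = ej$big
  sorted[3] = gej$bi
  sorted[4] = igej$b
  sorted[5] = j$bige
sorted[4] = igej$b

Answer: igej$b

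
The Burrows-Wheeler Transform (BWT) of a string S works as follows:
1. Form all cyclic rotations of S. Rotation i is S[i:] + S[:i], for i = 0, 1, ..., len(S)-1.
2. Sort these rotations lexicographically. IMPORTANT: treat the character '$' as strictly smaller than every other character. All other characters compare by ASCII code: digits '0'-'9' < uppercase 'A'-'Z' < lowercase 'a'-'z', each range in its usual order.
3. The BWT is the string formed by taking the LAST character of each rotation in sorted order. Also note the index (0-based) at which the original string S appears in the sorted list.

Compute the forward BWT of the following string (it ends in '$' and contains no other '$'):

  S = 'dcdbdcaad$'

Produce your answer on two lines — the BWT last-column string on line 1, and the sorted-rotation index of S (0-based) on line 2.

All 10 rotations (rotation i = S[i:]+S[:i]):
  rot[0] = dcdbdcaad$
  rot[1] = cdbdcaad$d
  rot[2] = dbdcaad$dc
  rot[3] = bdcaad$dcd
  rot[4] = dcaad$dcdb
  rot[5] = caad$dcdbd
  rot[6] = aad$dcdbdc
  rot[7] = ad$dcdbdca
  rot[8] = d$dcdbdcaa
  rot[9] = $dcdbdcaad
Sorted (with $ < everything):
  sorted[0] = $dcdbdcaad  (last char: 'd')
  sorted[1] = aad$dcdbdc  (last char: 'c')
  sorted[2] = ad$dcdbdca  (last char: 'a')
  sorted[3] = bdcaad$dcd  (last char: 'd')
  sorted[4] = caad$dcdbd  (last char: 'd')
  sorted[5] = cdbdcaad$d  (last char: 'd')
  sorted[6] = d$dcdbdcaa  (last char: 'a')
  sorted[7] = dbdcaad$dc  (last char: 'c')
  sorted[8] = dcaad$dcdb  (last char: 'b')
  sorted[9] = dcdbdcaad$  (last char: '$')
Last column: dcadddacb$
Original string S is at sorted index 9

Answer: dcadddacb$
9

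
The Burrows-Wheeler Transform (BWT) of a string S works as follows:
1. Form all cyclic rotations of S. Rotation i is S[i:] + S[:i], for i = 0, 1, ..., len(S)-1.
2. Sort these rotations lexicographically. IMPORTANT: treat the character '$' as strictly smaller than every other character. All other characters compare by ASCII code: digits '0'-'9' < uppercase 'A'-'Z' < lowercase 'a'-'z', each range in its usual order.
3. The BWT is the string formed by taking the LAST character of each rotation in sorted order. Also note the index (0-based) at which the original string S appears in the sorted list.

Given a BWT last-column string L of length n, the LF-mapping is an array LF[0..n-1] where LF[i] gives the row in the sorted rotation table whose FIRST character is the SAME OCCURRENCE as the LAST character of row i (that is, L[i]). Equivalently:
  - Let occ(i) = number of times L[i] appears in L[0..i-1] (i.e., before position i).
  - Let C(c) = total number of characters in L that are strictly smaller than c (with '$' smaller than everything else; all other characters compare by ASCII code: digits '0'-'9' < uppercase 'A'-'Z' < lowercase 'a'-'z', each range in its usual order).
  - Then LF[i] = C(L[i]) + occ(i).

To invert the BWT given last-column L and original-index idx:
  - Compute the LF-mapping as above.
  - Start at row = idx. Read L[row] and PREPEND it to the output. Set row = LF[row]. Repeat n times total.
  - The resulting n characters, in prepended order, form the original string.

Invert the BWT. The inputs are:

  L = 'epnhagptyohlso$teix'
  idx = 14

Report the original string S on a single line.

LF mapping: 2 12 9 5 1 4 13 15 18 10 6 8 14 11 0 16 3 7 17
Walk LF starting at row 14, prepending L[row]:
  step 1: row=14, L[14]='$', prepend. Next row=LF[14]=0
  step 2: row=0, L[0]='e', prepend. Next row=LF[0]=2
  step 3: row=2, L[2]='n', prepend. Next row=LF[2]=9
  step 4: row=9, L[9]='o', prepend. Next row=LF[9]=10
  step 5: row=10, L[10]='h', prepend. Next row=LF[10]=6
  step 6: row=6, L[6]='p', prepend. Next row=LF[6]=13
  step 7: row=13, L[13]='o', prepend. Next row=LF[13]=11
  step 8: row=11, L[11]='l', prepend. Next row=LF[11]=8
  step 9: row=8, L[8]='y', prepend. Next row=LF[8]=18
  step 10: row=18, L[18]='x', prepend. Next row=LF[18]=17
  step 11: row=17, L[17]='i', prepend. Next row=LF[17]=7
  step 12: row=7, L[7]='t', prepend. Next row=LF[7]=15
  step 13: row=15, L[15]='t', prepend. Next row=LF[15]=16
  step 14: row=16, L[16]='e', prepend. Next row=LF[16]=3
  step 15: row=3, L[3]='h', prepend. Next row=LF[3]=5
  step 16: row=5, L[5]='g', prepend. Next row=LF[5]=4
  step 17: row=4, L[4]='a', prepend. Next row=LF[4]=1
  step 18: row=1, L[1]='p', prepend. Next row=LF[1]=12
  step 19: row=12, L[12]='s', prepend. Next row=LF[12]=14
Reversed output: spaghettixylophone$

Answer: spaghettixylophone$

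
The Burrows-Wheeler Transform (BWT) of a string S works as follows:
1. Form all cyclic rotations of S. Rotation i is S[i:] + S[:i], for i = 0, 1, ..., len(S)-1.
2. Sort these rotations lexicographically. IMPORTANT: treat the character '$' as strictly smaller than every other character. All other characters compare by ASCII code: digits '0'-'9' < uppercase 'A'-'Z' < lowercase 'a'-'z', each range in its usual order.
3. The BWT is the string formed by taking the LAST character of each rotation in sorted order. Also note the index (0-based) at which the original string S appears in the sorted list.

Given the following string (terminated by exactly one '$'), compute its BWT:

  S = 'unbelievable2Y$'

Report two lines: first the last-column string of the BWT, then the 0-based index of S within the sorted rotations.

All 15 rotations (rotation i = S[i:]+S[:i]):
  rot[0] = unbelievable2Y$
  rot[1] = nbelievable2Y$u
  rot[2] = believable2Y$un
  rot[3] = elievable2Y$unb
  rot[4] = lievable2Y$unbe
  rot[5] = ievable2Y$unbel
  rot[6] = evable2Y$unbeli
  rot[7] = vable2Y$unbelie
  rot[8] = able2Y$unbeliev
  rot[9] = ble2Y$unbelieva
  rot[10] = le2Y$unbelievab
  rot[11] = e2Y$unbelievabl
  rot[12] = 2Y$unbelievable
  rot[13] = Y$unbelievable2
  rot[14] = $unbelievable2Y
Sorted (with $ < everything):
  sorted[0] = $unbelievable2Y  (last char: 'Y')
  sorted[1] = 2Y$unbelievable  (last char: 'e')
  sorted[2] = Y$unbelievable2  (last char: '2')
  sorted[3] = able2Y$unbeliev  (last char: 'v')
  sorted[4] = believable2Y$un  (last char: 'n')
  sorted[5] = ble2Y$unbelieva  (last char: 'a')
  sorted[6] = e2Y$unbelievabl  (last char: 'l')
  sorted[7] = elievable2Y$unb  (last char: 'b')
  sorted[8] = evable2Y$unbeli  (last char: 'i')
  sorted[9] = ievable2Y$unbel  (last char: 'l')
  sorted[10] = le2Y$unbelievab  (last char: 'b')
  sorted[11] = lievable2Y$unbe  (last char: 'e')
  sorted[12] = nbelievable2Y$u  (last char: 'u')
  sorted[13] = unbelievable2Y$  (last char: '$')
  sorted[14] = vable2Y$unbelie  (last char: 'e')
Last column: Ye2vnalbilbeu$e
Original string S is at sorted index 13

Answer: Ye2vnalbilbeu$e
13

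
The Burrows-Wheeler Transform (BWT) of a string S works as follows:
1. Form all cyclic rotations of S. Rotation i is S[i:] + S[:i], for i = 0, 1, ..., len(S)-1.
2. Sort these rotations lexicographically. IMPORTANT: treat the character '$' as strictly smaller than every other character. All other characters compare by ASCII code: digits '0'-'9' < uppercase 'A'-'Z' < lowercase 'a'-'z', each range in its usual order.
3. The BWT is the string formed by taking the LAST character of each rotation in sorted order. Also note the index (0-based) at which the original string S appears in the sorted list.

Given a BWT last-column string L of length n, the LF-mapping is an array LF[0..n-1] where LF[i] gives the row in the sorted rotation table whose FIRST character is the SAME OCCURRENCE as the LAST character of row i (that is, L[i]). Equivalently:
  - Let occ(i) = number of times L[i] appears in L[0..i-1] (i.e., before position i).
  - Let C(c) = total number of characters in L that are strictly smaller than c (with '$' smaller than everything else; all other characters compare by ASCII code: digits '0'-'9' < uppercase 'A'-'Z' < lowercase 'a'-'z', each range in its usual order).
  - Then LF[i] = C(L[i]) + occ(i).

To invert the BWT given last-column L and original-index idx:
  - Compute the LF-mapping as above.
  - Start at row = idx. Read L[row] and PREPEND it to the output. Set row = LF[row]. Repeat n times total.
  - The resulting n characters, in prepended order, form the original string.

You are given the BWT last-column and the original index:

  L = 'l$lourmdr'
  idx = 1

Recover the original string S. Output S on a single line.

Answer: drumroll$

Derivation:
LF mapping: 2 0 3 5 8 6 4 1 7
Walk LF starting at row 1, prepending L[row]:
  step 1: row=1, L[1]='$', prepend. Next row=LF[1]=0
  step 2: row=0, L[0]='l', prepend. Next row=LF[0]=2
  step 3: row=2, L[2]='l', prepend. Next row=LF[2]=3
  step 4: row=3, L[3]='o', prepend. Next row=LF[3]=5
  step 5: row=5, L[5]='r', prepend. Next row=LF[5]=6
  step 6: row=6, L[6]='m', prepend. Next row=LF[6]=4
  step 7: row=4, L[4]='u', prepend. Next row=LF[4]=8
  step 8: row=8, L[8]='r', prepend. Next row=LF[8]=7
  step 9: row=7, L[7]='d', prepend. Next row=LF[7]=1
Reversed output: drumroll$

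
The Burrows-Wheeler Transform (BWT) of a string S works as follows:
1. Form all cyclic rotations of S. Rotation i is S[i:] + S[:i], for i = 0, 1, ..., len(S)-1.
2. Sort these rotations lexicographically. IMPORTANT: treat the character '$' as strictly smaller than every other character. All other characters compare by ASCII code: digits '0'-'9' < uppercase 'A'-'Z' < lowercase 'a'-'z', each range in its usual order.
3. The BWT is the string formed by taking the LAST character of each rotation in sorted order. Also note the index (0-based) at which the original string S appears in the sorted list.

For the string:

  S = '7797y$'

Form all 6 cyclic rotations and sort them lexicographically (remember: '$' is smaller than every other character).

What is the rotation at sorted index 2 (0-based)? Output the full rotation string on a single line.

Answer: 797y$7

Derivation:
All 6 rotations (rotation i = S[i:]+S[:i]):
  rot[0] = 7797y$
  rot[1] = 797y$7
  rot[2] = 97y$77
  rot[3] = 7y$779
  rot[4] = y$7797
  rot[5] = $7797y
Sorted (with $ < everything):
  sorted[0] = $7797y
  sorted[1] = 7797y$
  sorted[2] = 797y$7
  sorted[3] = 7y$779
  sorted[4] = 97y$77
  sorted[5] = y$7797
sorted[2] = 797y$7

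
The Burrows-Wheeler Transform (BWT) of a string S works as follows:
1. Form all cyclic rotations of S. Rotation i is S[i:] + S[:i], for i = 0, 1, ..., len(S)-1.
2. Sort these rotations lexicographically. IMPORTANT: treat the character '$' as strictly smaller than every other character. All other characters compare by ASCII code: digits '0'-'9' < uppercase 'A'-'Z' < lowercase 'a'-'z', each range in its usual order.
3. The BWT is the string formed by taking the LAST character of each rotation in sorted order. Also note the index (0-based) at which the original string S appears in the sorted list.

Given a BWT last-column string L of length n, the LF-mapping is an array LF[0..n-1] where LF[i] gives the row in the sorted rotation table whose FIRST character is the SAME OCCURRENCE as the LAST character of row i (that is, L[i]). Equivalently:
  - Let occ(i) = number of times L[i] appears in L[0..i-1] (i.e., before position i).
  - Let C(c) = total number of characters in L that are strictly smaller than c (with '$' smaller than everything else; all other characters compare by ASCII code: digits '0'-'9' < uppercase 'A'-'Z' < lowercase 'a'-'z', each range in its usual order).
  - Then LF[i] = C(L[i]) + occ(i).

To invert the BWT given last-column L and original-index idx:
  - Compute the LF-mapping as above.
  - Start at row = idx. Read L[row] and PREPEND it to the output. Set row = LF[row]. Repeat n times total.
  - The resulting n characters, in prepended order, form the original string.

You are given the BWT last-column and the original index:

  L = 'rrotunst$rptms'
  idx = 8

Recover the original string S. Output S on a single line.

LF mapping: 5 6 3 10 13 2 8 11 0 7 4 12 1 9
Walk LF starting at row 8, prepending L[row]:
  step 1: row=8, L[8]='$', prepend. Next row=LF[8]=0
  step 2: row=0, L[0]='r', prepend. Next row=LF[0]=5
  step 3: row=5, L[5]='n', prepend. Next row=LF[5]=2
  step 4: row=2, L[2]='o', prepend. Next row=LF[2]=3
  step 5: row=3, L[3]='t', prepend. Next row=LF[3]=10
  step 6: row=10, L[10]='p', prepend. Next row=LF[10]=4
  step 7: row=4, L[4]='u', prepend. Next row=LF[4]=13
  step 8: row=13, L[13]='s', prepend. Next row=LF[13]=9
  step 9: row=9, L[9]='r', prepend. Next row=LF[9]=7
  step 10: row=7, L[7]='t', prepend. Next row=LF[7]=11
  step 11: row=11, L[11]='t', prepend. Next row=LF[11]=12
  step 12: row=12, L[12]='m', prepend. Next row=LF[12]=1
  step 13: row=1, L[1]='r', prepend. Next row=LF[1]=6
  step 14: row=6, L[6]='s', prepend. Next row=LF[6]=8
Reversed output: srmttrsuptonr$

Answer: srmttrsuptonr$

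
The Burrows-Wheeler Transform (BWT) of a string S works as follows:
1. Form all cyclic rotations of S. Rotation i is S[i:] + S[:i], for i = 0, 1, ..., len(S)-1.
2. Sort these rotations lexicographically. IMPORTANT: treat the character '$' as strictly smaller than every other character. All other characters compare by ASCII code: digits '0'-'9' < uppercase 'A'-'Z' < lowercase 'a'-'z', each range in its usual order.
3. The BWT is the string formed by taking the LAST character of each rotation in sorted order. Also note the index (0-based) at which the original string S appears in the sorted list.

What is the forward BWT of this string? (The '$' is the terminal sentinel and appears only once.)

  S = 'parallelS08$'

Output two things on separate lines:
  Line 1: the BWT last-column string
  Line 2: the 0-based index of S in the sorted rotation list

Answer: 8S0lrplela$a
10

Derivation:
All 12 rotations (rotation i = S[i:]+S[:i]):
  rot[0] = parallelS08$
  rot[1] = arallelS08$p
  rot[2] = rallelS08$pa
  rot[3] = allelS08$par
  rot[4] = llelS08$para
  rot[5] = lelS08$paral
  rot[6] = elS08$parall
  rot[7] = lS08$paralle
  rot[8] = S08$parallel
  rot[9] = 08$parallelS
  rot[10] = 8$parallelS0
  rot[11] = $parallelS08
Sorted (with $ < everything):
  sorted[0] = $parallelS08  (last char: '8')
  sorted[1] = 08$parallelS  (last char: 'S')
  sorted[2] = 8$parallelS0  (last char: '0')
  sorted[3] = S08$parallel  (last char: 'l')
  sorted[4] = allelS08$par  (last char: 'r')
  sorted[5] = arallelS08$p  (last char: 'p')
  sorted[6] = elS08$parall  (last char: 'l')
  sorted[7] = lS08$paralle  (last char: 'e')
  sorted[8] = lelS08$paral  (last char: 'l')
  sorted[9] = llelS08$para  (last char: 'a')
  sorted[10] = parallelS08$  (last char: '$')
  sorted[11] = rallelS08$pa  (last char: 'a')
Last column: 8S0lrplela$a
Original string S is at sorted index 10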